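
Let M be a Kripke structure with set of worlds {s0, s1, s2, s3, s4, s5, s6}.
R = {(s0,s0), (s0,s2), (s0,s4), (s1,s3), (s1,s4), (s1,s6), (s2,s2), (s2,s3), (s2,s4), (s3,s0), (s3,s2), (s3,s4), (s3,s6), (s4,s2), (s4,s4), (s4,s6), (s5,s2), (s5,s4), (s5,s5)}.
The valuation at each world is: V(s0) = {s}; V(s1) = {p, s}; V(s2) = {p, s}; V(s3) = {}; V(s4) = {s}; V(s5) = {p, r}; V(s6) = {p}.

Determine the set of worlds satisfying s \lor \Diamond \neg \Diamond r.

s0, s1, s2, s3, s4, s5

Recall that \Diamond ψ holds at a world iff ψ holds at some accessible world.
Let φ = s \lor \Diamond \neg \Diamond r. Evaluate φ at each world:
  s0 (successors {s0, s2, s4}): φ is true.
  s1 (successors {s3, s4, s6}): φ is true.
  s2 (successors {s2, s3, s4}): φ is true.
  s3 (successors {s0, s2, s4, s6}): φ is true.
  s4 (successors {s2, s4, s6}): φ is true.
  s5 (successors {s2, s4, s5}): φ is true.
  s6 (successors ∅): φ is false.
For instance, at s0:
  At s0: s is true, \Diamond \neg \Diamond r is true, so s \lor \Diamond \neg \Diamond r is true.
    At s0: \Diamond \neg \Diamond r requires \neg \Diamond r at some successor in {s0, s2, s4}.
      \neg \Diamond r holds at s0, so \Diamond \neg \Diamond r is true at s0.
Satisfying worlds: {s0, s1, s2, s3, s4, s5}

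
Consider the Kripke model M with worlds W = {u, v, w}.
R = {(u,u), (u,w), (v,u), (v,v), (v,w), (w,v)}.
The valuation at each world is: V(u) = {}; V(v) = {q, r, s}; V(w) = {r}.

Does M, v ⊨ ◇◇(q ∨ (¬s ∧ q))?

At v: ◇◇(q ∨ (¬s ∧ q)) requires ◇(q ∨ (¬s ∧ q)) at some successor in {u, v, w}.
  ◇(q ∨ (¬s ∧ q)) holds at v, so ◇◇(q ∨ (¬s ∧ q)) is true at v.
    At v: ◇(q ∨ (¬s ∧ q)) requires q ∨ (¬s ∧ q) at some successor in {u, v, w}.
      q ∨ (¬s ∧ q) holds at v, so ◇(q ∨ (¬s ∧ q)) is true at v.

Yes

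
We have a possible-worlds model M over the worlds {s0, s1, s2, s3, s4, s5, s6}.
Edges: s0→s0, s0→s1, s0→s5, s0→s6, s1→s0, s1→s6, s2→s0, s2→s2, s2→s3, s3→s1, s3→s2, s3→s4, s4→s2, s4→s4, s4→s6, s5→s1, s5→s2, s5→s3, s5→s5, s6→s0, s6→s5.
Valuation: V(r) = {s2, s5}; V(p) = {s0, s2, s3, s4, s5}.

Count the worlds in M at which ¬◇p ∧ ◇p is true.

0

Let φ = ¬◇p ∧ ◇p. Evaluate φ at each world:
  s0 (successors {s0, s1, s5, s6}): φ is false.
  s1 (successors {s0, s6}): φ is false.
  s2 (successors {s0, s2, s3}): φ is false.
  s3 (successors {s1, s2, s4}): φ is false.
  s4 (successors {s2, s4, s6}): φ is false.
  s5 (successors {s1, s2, s3, s5}): φ is false.
  s6 (successors {s0, s5}): φ is false.
For instance, at s4:
  At s4: ¬◇p is false, ◇p is true, so ¬◇p ∧ ◇p is false.
    At s4: ◇p is true, so ¬◇p is false.
      At s4: ◇p requires p at some successor in {s2, s4, s6}.
        p holds at s2, so ◇p is true at s4.
    At s4: ◇p requires p at some successor in {s2, s4, s6}.
      p holds at s2, so ◇p is true at s4.
Satisfying worlds: none.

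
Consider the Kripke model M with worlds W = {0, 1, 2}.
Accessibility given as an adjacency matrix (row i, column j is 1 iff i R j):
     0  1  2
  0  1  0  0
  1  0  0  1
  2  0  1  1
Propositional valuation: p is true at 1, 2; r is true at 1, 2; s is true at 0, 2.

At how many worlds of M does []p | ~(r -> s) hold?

Recall that []ψ holds at a world iff ψ holds at every accessible world, and <>ψ holds iff ψ holds at some accessible world.
Let φ = []p | ~(r -> s). Evaluate φ at each world:
  0 (successors {0}): φ is false.
  1 (successors {2}): φ is true.
  2 (successors {1, 2}): φ is true.
For instance, at 0:
  At 0: []p is false, ~(r -> s) is false, so []p | ~(r -> s) is false.
    At 0: []p requires p at every successor {0}.
      p fails at 0, so []p is false at 0.
Satisfying worlds: {1, 2}

2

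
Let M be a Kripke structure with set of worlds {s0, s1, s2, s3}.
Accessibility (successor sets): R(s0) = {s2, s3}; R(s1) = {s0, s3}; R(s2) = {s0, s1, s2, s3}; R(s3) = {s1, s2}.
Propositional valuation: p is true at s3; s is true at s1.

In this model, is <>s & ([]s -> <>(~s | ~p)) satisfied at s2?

Yes

Recall that []ψ holds at a world iff ψ holds at every accessible world, and <>ψ holds iff ψ holds at some accessible world.
At s2: <>s is true, []s -> <>(~s | ~p) is true, so <>s & ([]s -> <>(~s | ~p)) is true.
  At s2: <>s requires s at some successor in {s0, s1, s2, s3}.
    s holds at s1, so <>s is true at s2.
  At s2: []s is false, <>(~s | ~p) is true, so []s -> <>(~s | ~p) is true.
    At s2: []s requires s at every successor {s0, s1, s2, s3}.
      s fails at s0, so []s is false at s2.
    At s2: <>(~s | ~p) requires ~s | ~p at some successor in {s0, s1, s2, s3}.
      ~s | ~p holds at s0, so <>(~s | ~p) is true at s2.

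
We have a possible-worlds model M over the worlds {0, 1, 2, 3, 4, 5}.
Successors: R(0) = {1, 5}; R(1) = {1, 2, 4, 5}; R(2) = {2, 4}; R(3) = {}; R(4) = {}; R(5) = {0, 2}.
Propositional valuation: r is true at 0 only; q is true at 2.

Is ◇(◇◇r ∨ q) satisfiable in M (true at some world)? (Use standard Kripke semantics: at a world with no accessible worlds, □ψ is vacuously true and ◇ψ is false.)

Recall that ◇ψ holds at a world iff ψ holds at some accessible world.
Let φ = ◇(◇◇r ∨ q). Evaluate φ at each world:
  0 (successors {1, 5}): φ is true.
  1 (successors {1, 2, 4, 5}): φ is true.
  2 (successors {2, 4}): φ is true.
  3 (successors ∅): φ is false.
  4 (successors ∅): φ is false.
  5 (successors {0, 2}): φ is true.
Detail at 0 (witness):
  At 0: ◇(◇◇r ∨ q) requires ◇◇r ∨ q at some successor in {1, 5}.
    ◇◇r ∨ q holds at 1, so ◇(◇◇r ∨ q) is true at 0.
      At 1: ◇◇r is true, q is false, so ◇◇r ∨ q is true.

Yes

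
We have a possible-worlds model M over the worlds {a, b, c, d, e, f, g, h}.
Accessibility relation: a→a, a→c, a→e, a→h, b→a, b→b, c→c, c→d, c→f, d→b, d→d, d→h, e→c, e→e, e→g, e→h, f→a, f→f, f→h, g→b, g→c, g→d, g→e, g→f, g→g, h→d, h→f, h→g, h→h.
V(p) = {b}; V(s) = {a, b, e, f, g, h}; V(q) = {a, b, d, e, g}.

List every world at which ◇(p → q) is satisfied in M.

a, b, c, d, e, f, g, h

Recall that ◇ψ holds at a world iff ψ holds at some accessible world.
Let φ = ◇(p → q). Evaluate φ at each world:
  a (successors {a, c, e, h}): φ is true.
  b (successors {a, b}): φ is true.
  c (successors {c, d, f}): φ is true.
  d (successors {b, d, h}): φ is true.
  e (successors {c, e, g, h}): φ is true.
  f (successors {a, f, h}): φ is true.
  g (successors {b, c, d, e, f, g}): φ is true.
  h (successors {d, f, g, h}): φ is true.
For instance, at b:
  At b: ◇(p → q) requires p → q at some successor in {a, b}.
    p → q holds at a, so ◇(p → q) is true at b.
Satisfying worlds: {a, b, c, d, e, f, g, h}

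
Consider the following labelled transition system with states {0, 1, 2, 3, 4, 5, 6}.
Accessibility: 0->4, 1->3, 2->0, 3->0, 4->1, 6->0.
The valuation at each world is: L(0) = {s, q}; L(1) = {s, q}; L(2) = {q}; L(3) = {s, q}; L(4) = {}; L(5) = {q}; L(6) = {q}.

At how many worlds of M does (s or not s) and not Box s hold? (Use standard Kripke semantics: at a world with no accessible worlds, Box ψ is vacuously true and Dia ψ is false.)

Recall that Box ψ holds at a world iff ψ holds at every accessible world, and Dia ψ holds iff ψ holds at some accessible world.
Let φ = (s or not s) and not Box s. Evaluate φ at each world:
  0 (successors {4}): φ is true.
  1 (successors {3}): φ is false.
  2 (successors {0}): φ is false.
  3 (successors {0}): φ is false.
  4 (successors {1}): φ is false.
  5 (successors ∅): φ is false.
  6 (successors {0}): φ is false.
For instance, at 6:
  At 6: s or not s is true, not Box s is false, so (s or not s) and not Box s is false.
    At 6: Box s is true, so not Box s is false.
      At 6: Box s requires s at every successor {0}.
        At 0: s is true.
      So Box s is true at 6.
Satisfying worlds: {0}

1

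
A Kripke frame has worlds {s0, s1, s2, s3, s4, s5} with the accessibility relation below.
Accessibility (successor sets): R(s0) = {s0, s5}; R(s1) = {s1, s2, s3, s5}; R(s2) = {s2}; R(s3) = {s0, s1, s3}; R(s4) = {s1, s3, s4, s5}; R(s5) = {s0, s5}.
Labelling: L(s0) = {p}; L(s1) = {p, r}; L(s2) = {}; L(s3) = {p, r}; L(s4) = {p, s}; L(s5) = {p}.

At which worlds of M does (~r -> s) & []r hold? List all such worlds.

Let φ = (~r -> s) & []r. Evaluate φ at each world:
  s0 (successors {s0, s5}): φ is false.
  s1 (successors {s1, s2, s3, s5}): φ is false.
  s2 (successors {s2}): φ is false.
  s3 (successors {s0, s1, s3}): φ is false.
  s4 (successors {s1, s3, s4, s5}): φ is false.
  s5 (successors {s0, s5}): φ is false.
For instance, at s2:
  At s2: ~r -> s is false, []r is false, so (~r -> s) & []r is false.
    At s2: []r requires r at every successor {s2}.
      r fails at s2, so []r is false at s2.
Satisfying worlds: none.

none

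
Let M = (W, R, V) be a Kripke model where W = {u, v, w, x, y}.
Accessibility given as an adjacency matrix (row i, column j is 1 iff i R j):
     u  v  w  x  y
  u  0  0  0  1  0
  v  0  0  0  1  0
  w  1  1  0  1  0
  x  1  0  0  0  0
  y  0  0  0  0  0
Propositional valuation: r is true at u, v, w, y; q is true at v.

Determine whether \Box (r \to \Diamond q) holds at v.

At v: \Box (r \to \Diamond q) requires r \to \Diamond q at every successor {x}.
    At x: r is false, \Diamond q is false, so r \to \Diamond q is true.
      At x: \Diamond q requires q at some successor in {u}.
        At u: q is false.
      So \Diamond q is false at x.
So \Box (r \to \Diamond q) is true at v.

Yes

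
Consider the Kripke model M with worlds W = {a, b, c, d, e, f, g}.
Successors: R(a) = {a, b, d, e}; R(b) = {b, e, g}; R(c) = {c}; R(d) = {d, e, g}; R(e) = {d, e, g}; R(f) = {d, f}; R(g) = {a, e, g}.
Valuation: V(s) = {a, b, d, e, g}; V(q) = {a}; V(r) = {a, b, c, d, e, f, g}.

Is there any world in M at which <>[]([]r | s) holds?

Yes

Recall that []ψ holds at a world iff ψ holds at every accessible world, and <>ψ holds iff ψ holds at some accessible world.
Let φ = <>[]([]r | s). Evaluate φ at each world:
  a (successors {a, b, d, e}): φ is true.
  b (successors {b, e, g}): φ is true.
  c (successors {c}): φ is true.
  d (successors {d, e, g}): φ is true.
  e (successors {d, e, g}): φ is true.
  f (successors {d, f}): φ is true.
  g (successors {a, e, g}): φ is true.
Detail at a (witness):
  At a: <>[]([]r | s) requires []([]r | s) at some successor in {a, b, d, e}.
    []([]r | s) holds at a, so <>[]([]r | s) is true at a.
      At a: []([]r | s) requires []r | s at every successor {a, b, d, e}.
        At a: []r | s is true.
        At b: []r | s is true.
        At d: []r | s is true.
        At e: []r | s is true.
      So []([]r | s) is true at a.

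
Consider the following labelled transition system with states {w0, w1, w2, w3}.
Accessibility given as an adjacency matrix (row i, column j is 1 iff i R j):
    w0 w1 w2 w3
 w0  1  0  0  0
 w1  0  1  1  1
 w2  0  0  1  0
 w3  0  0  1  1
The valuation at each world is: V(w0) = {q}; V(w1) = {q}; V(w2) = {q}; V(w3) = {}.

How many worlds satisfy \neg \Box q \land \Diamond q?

2

Let φ = \neg \Box q \land \Diamond q. Evaluate φ at each world:
  w0 (successors {w0}): φ is false.
  w1 (successors {w1, w2, w3}): φ is true.
  w2 (successors {w2}): φ is false.
  w3 (successors {w2, w3}): φ is true.
For instance, at w2:
  At w2: \neg \Box q is false, \Diamond q is true, so \neg \Box q \land \Diamond q is false.
    At w2: \Box q is true, so \neg \Box q is false.
      At w2: \Box q requires q at every successor {w2}.
        At w2: q is true.
      So \Box q is true at w2.
    At w2: \Diamond q requires q at some successor in {w2}.
      q holds at w2, so \Diamond q is true at w2.
Satisfying worlds: {w1, w3}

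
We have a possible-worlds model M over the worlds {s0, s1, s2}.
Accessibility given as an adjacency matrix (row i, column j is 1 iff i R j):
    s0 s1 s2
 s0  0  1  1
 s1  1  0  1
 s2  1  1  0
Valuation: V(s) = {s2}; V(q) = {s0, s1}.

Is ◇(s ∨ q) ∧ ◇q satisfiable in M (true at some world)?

Yes

Let φ = ◇(s ∨ q) ∧ ◇q. Evaluate φ at each world:
  s0 (successors {s1, s2}): φ is true.
  s1 (successors {s0, s2}): φ is true.
  s2 (successors {s0, s1}): φ is true.
Detail at s0 (witness):
  At s0: ◇(s ∨ q) is true, ◇q is true, so ◇(s ∨ q) ∧ ◇q is true.
    At s0: ◇(s ∨ q) requires s ∨ q at some successor in {s1, s2}.
      s ∨ q holds at s1, so ◇(s ∨ q) is true at s0.
    At s0: ◇q requires q at some successor in {s1, s2}.
      q holds at s1, so ◇q is true at s0.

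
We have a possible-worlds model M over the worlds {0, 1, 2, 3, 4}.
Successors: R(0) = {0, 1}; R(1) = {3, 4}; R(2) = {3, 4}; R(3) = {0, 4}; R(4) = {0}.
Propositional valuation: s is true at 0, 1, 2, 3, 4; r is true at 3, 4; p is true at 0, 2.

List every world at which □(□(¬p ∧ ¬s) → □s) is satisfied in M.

0, 1, 2, 3, 4

Let φ = □(□(¬p ∧ ¬s) → □s). Evaluate φ at each world:
  0 (successors {0, 1}): φ is true.
  1 (successors {3, 4}): φ is true.
  2 (successors {3, 4}): φ is true.
  3 (successors {0, 4}): φ is true.
  4 (successors {0}): φ is true.
For instance, at 1:
  At 1: □(□(¬p ∧ ¬s) → □s) requires □(¬p ∧ ¬s) → □s at every successor {3, 4}.
      At 3: □(¬p ∧ ¬s) is false, □s is true, so □(¬p ∧ ¬s) → □s is true.
      At 4: □(¬p ∧ ¬s) is false, □s is true, so □(¬p ∧ ¬s) → □s is true.
  So □(□(¬p ∧ ¬s) → □s) is true at 1.
Satisfying worlds: {0, 1, 2, 3, 4}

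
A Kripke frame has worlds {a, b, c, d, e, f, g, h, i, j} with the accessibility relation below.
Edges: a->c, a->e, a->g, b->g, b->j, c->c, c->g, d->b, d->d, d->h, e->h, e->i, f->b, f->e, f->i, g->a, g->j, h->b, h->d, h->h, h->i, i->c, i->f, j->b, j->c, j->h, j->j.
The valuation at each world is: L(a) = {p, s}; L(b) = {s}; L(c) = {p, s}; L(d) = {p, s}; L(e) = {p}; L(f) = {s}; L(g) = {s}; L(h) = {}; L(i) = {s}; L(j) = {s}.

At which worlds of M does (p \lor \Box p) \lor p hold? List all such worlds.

a, c, d, e

Recall that \Box ψ holds at a world iff ψ holds at every accessible world, and \Diamond ψ holds iff ψ holds at some accessible world.
Let φ = (p \lor \Box p) \lor p. Evaluate φ at each world:
  a (successors {c, e, g}): φ is true.
  b (successors {g, j}): φ is false.
  c (successors {c, g}): φ is true.
  d (successors {b, d, h}): φ is true.
  e (successors {h, i}): φ is true.
  f (successors {b, e, i}): φ is false.
  g (successors {a, j}): φ is false.
  h (successors {b, d, h, i}): φ is false.
  i (successors {c, f}): φ is false.
  j (successors {b, c, h, j}): φ is false.
For instance, at h:
  At h: p \lor \Box p is false, p is false, so (p \lor \Box p) \lor p is false.
    At h: p is false, \Box p is false, so p \lor \Box p is false.
      At h: \Box p requires p at every successor {b, d, h, i}.
        p fails at b, so \Box p is false at h.
Satisfying worlds: {a, c, d, e}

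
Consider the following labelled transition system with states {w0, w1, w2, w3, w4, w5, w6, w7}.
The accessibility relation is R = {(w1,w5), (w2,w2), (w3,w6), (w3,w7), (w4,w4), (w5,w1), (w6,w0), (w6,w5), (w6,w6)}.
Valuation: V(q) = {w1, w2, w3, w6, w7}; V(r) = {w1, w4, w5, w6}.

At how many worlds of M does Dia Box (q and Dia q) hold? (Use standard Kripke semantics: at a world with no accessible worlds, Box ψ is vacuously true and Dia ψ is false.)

3

Let φ = Dia Box (q and Dia q). Evaluate φ at each world:
  w0 (successors ∅): φ is false.
  w1 (successors {w5}): φ is false.
  w2 (successors {w2}): φ is true.
  w3 (successors {w6, w7}): φ is true.
  w4 (successors {w4}): φ is false.
  w5 (successors {w1}): φ is false.
  w6 (successors {w0, w5, w6}): φ is true.
  w7 (successors ∅): φ is false.
For instance, at w3:
  At w3: Dia Box (q and Dia q) requires Box (q and Dia q) at some successor in {w6, w7}.
    Box (q and Dia q) holds at w7, so Dia Box (q and Dia q) is true at w3.
      At w7: no accessible worlds, so Box (q and Dia q) holds vacuously.
Satisfying worlds: {w2, w3, w6}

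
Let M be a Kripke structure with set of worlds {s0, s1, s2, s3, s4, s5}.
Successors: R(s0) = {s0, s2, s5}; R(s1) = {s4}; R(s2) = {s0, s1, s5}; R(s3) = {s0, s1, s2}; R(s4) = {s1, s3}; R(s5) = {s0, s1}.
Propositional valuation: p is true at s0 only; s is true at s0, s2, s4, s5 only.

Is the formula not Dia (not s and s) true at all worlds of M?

Recall that Dia ψ holds at a world iff ψ holds at some accessible world.
Let φ = not Dia (not s and s). Evaluate φ at each world:
  s0 (successors {s0, s2, s5}): φ is true.
  s1 (successors {s4}): φ is true.
  s2 (successors {s0, s1, s5}): φ is true.
  s3 (successors {s0, s1, s2}): φ is true.
  s4 (successors {s1, s3}): φ is true.
  s5 (successors {s0, s1}): φ is true.
For instance, at s0:
  At s0: Dia (not s and s) is false, so not Dia (not s and s) is true.
    At s0: Dia (not s and s) requires not s and s at some successor in {s0, s2, s5}.
      At s0: not s and s is false.
      At s2: not s and s is false.
      At s5: not s and s is false.
    So Dia (not s and s) is false at s0.

Yes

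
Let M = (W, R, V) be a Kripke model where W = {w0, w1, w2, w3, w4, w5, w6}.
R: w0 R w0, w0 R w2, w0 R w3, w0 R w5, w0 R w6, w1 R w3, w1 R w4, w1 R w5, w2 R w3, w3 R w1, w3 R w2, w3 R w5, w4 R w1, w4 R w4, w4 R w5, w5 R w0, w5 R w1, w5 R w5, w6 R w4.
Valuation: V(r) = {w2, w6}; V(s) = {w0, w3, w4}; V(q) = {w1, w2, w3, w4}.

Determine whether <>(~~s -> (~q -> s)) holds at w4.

Recall that <>ψ holds at a world iff ψ holds at some accessible world.
At w4: <>(~~s -> (~q -> s)) requires ~~s -> (~q -> s) at some successor in {w1, w4, w5}.
  ~~s -> (~q -> s) holds at w1, so <>(~~s -> (~q -> s)) is true at w4.

Yes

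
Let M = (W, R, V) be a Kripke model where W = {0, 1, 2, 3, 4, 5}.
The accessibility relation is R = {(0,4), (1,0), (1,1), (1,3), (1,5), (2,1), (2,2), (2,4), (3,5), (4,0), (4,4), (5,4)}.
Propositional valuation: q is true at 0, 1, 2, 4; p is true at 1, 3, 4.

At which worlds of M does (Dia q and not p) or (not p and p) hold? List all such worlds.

Let φ = (Dia q and not p) or (not p and p). Evaluate φ at each world:
  0 (successors {4}): φ is true.
  1 (successors {0, 1, 3, 5}): φ is false.
  2 (successors {1, 2, 4}): φ is true.
  3 (successors {5}): φ is false.
  4 (successors {0, 4}): φ is false.
  5 (successors {4}): φ is true.
For instance, at 3:
  At 3: Dia q and not p is false, not p and p is false, so (Dia q and not p) or (not p and p) is false.
    At 3: Dia q is false, not p is false, so Dia q and not p is false.
      At 3: Dia q requires q at some successor in {5}.
        At 5: q is false.
      So Dia q is false at 3.
Satisfying worlds: {0, 2, 5}

0, 2, 5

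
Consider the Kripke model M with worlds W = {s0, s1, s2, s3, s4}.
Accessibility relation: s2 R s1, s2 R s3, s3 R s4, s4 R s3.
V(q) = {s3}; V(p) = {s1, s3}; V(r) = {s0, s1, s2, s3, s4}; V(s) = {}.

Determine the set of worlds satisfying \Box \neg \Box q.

s0, s1, s4

Recall that \Box ψ holds at a world iff ψ holds at every accessible world, and \Diamond ψ holds iff ψ holds at some accessible world.
Let φ = \Box \neg \Box q. Evaluate φ at each world:
  s0 (successors ∅): φ is true.
  s1 (successors ∅): φ is true.
  s2 (successors {s1, s3}): φ is false.
  s3 (successors {s4}): φ is false.
  s4 (successors {s3}): φ is true.
For instance, at s4:
  At s4: \Box \neg \Box q requires \neg \Box q at every successor {s3}.
      At s3: \Box q is false, so \neg \Box q is true.
  So \Box \neg \Box q is true at s4.
Satisfying worlds: {s0, s1, s4}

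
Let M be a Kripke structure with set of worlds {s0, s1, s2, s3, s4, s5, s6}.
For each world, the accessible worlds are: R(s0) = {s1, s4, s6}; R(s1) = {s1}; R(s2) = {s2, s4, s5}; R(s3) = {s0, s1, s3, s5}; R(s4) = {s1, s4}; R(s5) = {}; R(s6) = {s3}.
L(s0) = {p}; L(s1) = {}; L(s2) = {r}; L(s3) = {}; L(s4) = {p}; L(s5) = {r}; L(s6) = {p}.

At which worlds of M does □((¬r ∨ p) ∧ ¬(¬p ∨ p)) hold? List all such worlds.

s5

Let φ = □((¬r ∨ p) ∧ ¬(¬p ∨ p)). Evaluate φ at each world:
  s0 (successors {s1, s4, s6}): φ is false.
  s1 (successors {s1}): φ is false.
  s2 (successors {s2, s4, s5}): φ is false.
  s3 (successors {s0, s1, s3, s5}): φ is false.
  s4 (successors {s1, s4}): φ is false.
  s5 (successors ∅): φ is true.
  s6 (successors {s3}): φ is false.
For instance, at s4:
  At s4: □((¬r ∨ p) ∧ ¬(¬p ∨ p)) requires (¬r ∨ p) ∧ ¬(¬p ∨ p) at every successor {s1, s4}.
    (¬r ∨ p) ∧ ¬(¬p ∨ p) fails at s1, so □((¬r ∨ p) ∧ ¬(¬p ∨ p)) is false at s4.
Satisfying worlds: {s5}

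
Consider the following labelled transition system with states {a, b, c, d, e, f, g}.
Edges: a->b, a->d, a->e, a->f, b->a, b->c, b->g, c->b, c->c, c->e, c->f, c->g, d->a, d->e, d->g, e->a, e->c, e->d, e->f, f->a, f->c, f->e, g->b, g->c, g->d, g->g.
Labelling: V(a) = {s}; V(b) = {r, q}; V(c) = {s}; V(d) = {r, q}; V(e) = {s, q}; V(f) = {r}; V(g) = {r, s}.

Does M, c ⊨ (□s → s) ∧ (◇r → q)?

Recall that □ψ holds at a world iff ψ holds at every accessible world, and ◇ψ holds iff ψ holds at some accessible world.
At c: □s → s is true, ◇r → q is false, so (□s → s) ∧ (◇r → q) is false.
  At c: □s is false, s is true, so □s → s is true.
    At c: □s requires s at every successor {b, c, e, f, g}.
      s fails at b, so □s is false at c.
  At c: ◇r is true, q is false, so ◇r → q is false.
    At c: ◇r requires r at some successor in {b, c, e, f, g}.
      r holds at b, so ◇r is true at c.

No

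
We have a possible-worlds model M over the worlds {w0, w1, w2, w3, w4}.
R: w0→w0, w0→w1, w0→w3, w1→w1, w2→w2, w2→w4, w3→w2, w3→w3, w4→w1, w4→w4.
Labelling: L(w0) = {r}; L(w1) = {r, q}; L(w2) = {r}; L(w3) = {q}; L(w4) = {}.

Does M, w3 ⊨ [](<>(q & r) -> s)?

Yes

At w3: [](<>(q & r) -> s) requires <>(q & r) -> s at every successor {w2, w3}.
    At w2: <>(q & r) is false, s is false, so <>(q & r) -> s is true.
      At w2: <>(q & r) requires q & r at some successor in {w2, w4}.
        At w2: q & r is false.
        At w4: q & r is false.
      So <>(q & r) is false at w2.
    At w3: <>(q & r) is false, s is false, so <>(q & r) -> s is true.
      At w3: <>(q & r) requires q & r at some successor in {w2, w3}.
        At w2: q & r is false.
        At w3: q & r is false.
      So <>(q & r) is false at w3.
So [](<>(q & r) -> s) is true at w3.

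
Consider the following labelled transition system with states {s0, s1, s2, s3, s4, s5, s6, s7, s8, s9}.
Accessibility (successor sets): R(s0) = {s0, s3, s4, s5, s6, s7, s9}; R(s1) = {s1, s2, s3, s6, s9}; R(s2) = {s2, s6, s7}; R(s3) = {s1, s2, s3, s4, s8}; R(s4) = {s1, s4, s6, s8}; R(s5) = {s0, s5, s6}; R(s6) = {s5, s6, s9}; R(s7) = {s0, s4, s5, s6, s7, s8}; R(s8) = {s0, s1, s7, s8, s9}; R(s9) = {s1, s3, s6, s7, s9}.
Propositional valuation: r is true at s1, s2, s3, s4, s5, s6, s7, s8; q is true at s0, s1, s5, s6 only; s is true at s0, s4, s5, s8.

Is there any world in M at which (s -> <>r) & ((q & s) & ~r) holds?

Yes

Recall that <>ψ holds at a world iff ψ holds at some accessible world.
Let φ = (s -> <>r) & ((q & s) & ~r). Evaluate φ at each world:
  s0 (successors {s0, s3, s4, s5, s6, s7, s9}): φ is true.
  s1 (successors {s1, s2, s3, s6, s9}): φ is false.
  s2 (successors {s2, s6, s7}): φ is false.
  s3 (successors {s1, s2, s3, s4, s8}): φ is false.
  s4 (successors {s1, s4, s6, s8}): φ is false.
  s5 (successors {s0, s5, s6}): φ is false.
  s6 (successors {s5, s6, s9}): φ is false.
  s7 (successors {s0, s4, s5, s6, s7, s8}): φ is false.
  s8 (successors {s0, s1, s7, s8, s9}): φ is false.
  s9 (successors {s1, s3, s6, s7, s9}): φ is false.
Detail at s0 (witness):
  At s0: s -> <>r is true, (q & s) & ~r is true, so (s -> <>r) & ((q & s) & ~r) is true.
    At s0: s is true, <>r is true, so s -> <>r is true.
      At s0: <>r requires r at some successor in {s0, s3, s4, s5, s6, s7, s9}.
        r holds at s3, so <>r is true at s0.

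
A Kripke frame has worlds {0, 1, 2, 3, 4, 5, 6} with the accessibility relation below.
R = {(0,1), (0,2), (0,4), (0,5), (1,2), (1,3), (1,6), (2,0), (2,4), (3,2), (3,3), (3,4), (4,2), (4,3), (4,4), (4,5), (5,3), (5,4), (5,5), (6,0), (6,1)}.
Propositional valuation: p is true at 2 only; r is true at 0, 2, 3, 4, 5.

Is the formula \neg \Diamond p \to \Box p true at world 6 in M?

No

At 6: \neg \Diamond p is true, \Box p is false, so \neg \Diamond p \to \Box p is false.
  At 6: \Diamond p is false, so \neg \Diamond p is true.
    At 6: \Diamond p requires p at some successor in {0, 1}.
      At 0: p is false.
      At 1: p is false.
    So \Diamond p is false at 6.
  At 6: \Box p requires p at every successor {0, 1}.
    p fails at 0, so \Box p is false at 6.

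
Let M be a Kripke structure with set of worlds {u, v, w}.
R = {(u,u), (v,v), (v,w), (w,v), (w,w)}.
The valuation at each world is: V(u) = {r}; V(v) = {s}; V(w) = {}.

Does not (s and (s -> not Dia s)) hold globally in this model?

Let φ = not (s and (s -> not Dia s)). Evaluate φ at each world:
  u (successors {u}): φ is true.
  v (successors {v, w}): φ is true.
  w (successors {v, w}): φ is true.
For instance, at w:
  At w: s and (s -> not Dia s) is false, so not (s and (s -> not Dia s)) is true.
    At w: s is false, s -> not Dia s is true, so s and (s -> not Dia s) is false.
      At w: s is false, not Dia s is false, so s -> not Dia s is true.

Yes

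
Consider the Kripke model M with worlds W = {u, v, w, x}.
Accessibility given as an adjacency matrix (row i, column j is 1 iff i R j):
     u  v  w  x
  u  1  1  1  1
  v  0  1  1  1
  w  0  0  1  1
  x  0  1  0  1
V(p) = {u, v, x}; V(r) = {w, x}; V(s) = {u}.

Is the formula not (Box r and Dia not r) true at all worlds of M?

Yes

Let φ = not (Box r and Dia not r). Evaluate φ at each world:
  u (successors {u, v, w, x}): φ is true.
  v (successors {v, w, x}): φ is true.
  w (successors {w, x}): φ is true.
  x (successors {v, x}): φ is true.
For instance, at x:
  At x: Box r and Dia not r is false, so not (Box r and Dia not r) is true.
    At x: Box r is false, Dia not r is true, so Box r and Dia not r is false.
      At x: Box r requires r at every successor {v, x}.
        r fails at v, so Box r is false at x.
      At x: Dia not r requires not r at some successor in {v, x}.
        not r holds at v, so Dia not r is true at x.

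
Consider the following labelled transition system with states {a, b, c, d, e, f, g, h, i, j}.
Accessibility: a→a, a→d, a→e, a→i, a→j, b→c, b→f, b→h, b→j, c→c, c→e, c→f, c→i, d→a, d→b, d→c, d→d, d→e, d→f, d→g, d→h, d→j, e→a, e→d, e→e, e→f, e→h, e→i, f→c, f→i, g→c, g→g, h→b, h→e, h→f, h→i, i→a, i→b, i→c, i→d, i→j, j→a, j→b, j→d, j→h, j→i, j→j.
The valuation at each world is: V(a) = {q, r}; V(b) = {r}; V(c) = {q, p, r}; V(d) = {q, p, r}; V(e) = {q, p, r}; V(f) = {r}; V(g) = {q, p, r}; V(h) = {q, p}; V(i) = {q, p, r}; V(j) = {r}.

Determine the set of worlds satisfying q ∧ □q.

Recall that □ψ holds at a world iff ψ holds at every accessible world, and ◇ψ holds iff ψ holds at some accessible world.
Let φ = q ∧ □q. Evaluate φ at each world:
  a (successors {a, d, e, i, j}): φ is false.
  b (successors {c, f, h, j}): φ is false.
  c (successors {c, e, f, i}): φ is false.
  d (successors {a, b, c, d, e, f, g, h, j}): φ is false.
  e (successors {a, d, e, f, h, i}): φ is false.
  f (successors {c, i}): φ is false.
  g (successors {c, g}): φ is true.
  h (successors {b, e, f, i}): φ is false.
  i (successors {a, b, c, d, j}): φ is false.
  j (successors {a, b, d, h, i, j}): φ is false.
For instance, at e:
  At e: q is true, □q is false, so q ∧ □q is false.
    At e: □q requires q at every successor {a, d, e, f, h, i}.
      q fails at f, so □q is false at e.
Satisfying worlds: {g}

g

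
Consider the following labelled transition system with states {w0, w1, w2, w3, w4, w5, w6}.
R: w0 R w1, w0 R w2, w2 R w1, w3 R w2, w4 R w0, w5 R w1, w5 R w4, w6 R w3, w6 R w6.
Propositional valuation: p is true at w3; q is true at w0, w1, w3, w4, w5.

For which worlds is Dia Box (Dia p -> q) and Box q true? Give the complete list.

w2, w4, w5

Let φ = Dia Box (Dia p -> q) and Box q. Evaluate φ at each world:
  w0 (successors {w1, w2}): φ is false.
  w1 (successors ∅): φ is false.
  w2 (successors {w1}): φ is true.
  w3 (successors {w2}): φ is false.
  w4 (successors {w0}): φ is true.
  w5 (successors {w1, w4}): φ is true.
  w6 (successors {w3, w6}): φ is false.
For instance, at w0:
  At w0: Dia Box (Dia p -> q) is true, Box q is false, so Dia Box (Dia p -> q) and Box q is false.
    At w0: Dia Box (Dia p -> q) requires Box (Dia p -> q) at some successor in {w1, w2}.
      Box (Dia p -> q) holds at w1, so Dia Box (Dia p -> q) is true at w0.
    At w0: Box q requires q at every successor {w1, w2}.
      q fails at w2, so Box q is false at w0.
Satisfying worlds: {w2, w4, w5}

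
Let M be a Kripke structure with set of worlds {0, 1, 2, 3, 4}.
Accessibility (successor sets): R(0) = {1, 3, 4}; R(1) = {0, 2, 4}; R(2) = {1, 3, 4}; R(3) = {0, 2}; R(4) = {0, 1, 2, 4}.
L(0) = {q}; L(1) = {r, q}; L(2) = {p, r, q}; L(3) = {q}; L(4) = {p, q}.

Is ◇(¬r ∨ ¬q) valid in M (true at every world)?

Let φ = ◇(¬r ∨ ¬q). Evaluate φ at each world:
  0 (successors {1, 3, 4}): φ is true.
  1 (successors {0, 2, 4}): φ is true.
  2 (successors {1, 3, 4}): φ is true.
  3 (successors {0, 2}): φ is true.
  4 (successors {0, 1, 2, 4}): φ is true.
For instance, at 4:
  At 4: ◇(¬r ∨ ¬q) requires ¬r ∨ ¬q at some successor in {0, 1, 2, 4}.
    ¬r ∨ ¬q holds at 0, so ◇(¬r ∨ ¬q) is true at 4.

Yes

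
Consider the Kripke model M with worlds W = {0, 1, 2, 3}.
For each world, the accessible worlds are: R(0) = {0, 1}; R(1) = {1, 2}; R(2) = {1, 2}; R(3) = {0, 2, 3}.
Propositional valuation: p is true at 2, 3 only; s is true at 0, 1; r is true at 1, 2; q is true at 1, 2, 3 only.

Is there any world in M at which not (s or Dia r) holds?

No

Let φ = not (s or Dia r). Evaluate φ at each world:
  0 (successors {0, 1}): φ is false.
  1 (successors {1, 2}): φ is false.
  2 (successors {1, 2}): φ is false.
  3 (successors {0, 2, 3}): φ is false.
For instance, at 1:
  At 1: s or Dia r is true, so not (s or Dia r) is false.
    At 1: s is true, Dia r is true, so s or Dia r is true.
      At 1: Dia r requires r at some successor in {1, 2}.
        r holds at 1, so Dia r is true at 1.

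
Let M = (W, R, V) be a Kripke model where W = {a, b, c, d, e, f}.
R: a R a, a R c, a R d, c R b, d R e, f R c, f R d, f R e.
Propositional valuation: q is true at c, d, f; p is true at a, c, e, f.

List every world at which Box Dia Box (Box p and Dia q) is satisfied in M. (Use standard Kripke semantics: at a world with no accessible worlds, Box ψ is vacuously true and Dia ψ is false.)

Let φ = Box Dia Box (Box p and Dia q). Evaluate φ at each world:
  a (successors {a, c, d}): φ is false.
  b (successors ∅): φ is true.
  c (successors {b}): φ is false.
  d (successors {e}): φ is false.
  e (successors ∅): φ is true.
  f (successors {c, d, e}): φ is false.
For instance, at a:
  At a: Box Dia Box (Box p and Dia q) requires Dia Box (Box p and Dia q) at every successor {a, c, d}.
    Dia Box (Box p and Dia q) fails at a, so Box Dia Box (Box p and Dia q) is false at a.
      At a: Dia Box (Box p and Dia q) requires Box (Box p and Dia q) at some successor in {a, c, d}.
        At a: Box (Box p and Dia q) is false.
        At c: Box (Box p and Dia q) is false.
        At d: Box (Box p and Dia q) is false.
      So Dia Box (Box p and Dia q) is false at a.
Satisfying worlds: {b, e}

b, e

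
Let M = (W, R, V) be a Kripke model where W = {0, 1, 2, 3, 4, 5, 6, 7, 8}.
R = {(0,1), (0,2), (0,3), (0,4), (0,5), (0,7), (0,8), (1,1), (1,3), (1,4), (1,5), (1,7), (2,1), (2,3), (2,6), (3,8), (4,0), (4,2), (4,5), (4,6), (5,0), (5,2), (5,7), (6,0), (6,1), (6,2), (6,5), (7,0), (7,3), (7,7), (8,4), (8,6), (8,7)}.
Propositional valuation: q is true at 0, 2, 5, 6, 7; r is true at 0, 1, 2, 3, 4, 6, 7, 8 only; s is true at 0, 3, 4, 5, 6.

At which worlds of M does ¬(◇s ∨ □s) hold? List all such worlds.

Let φ = ¬(◇s ∨ □s). Evaluate φ at each world:
  0 (successors {1, 2, 3, 4, 5, 7, 8}): φ is false.
  1 (successors {1, 3, 4, 5, 7}): φ is false.
  2 (successors {1, 3, 6}): φ is false.
  3 (successors {8}): φ is true.
  4 (successors {0, 2, 5, 6}): φ is false.
  5 (successors {0, 2, 7}): φ is false.
  6 (successors {0, 1, 2, 5}): φ is false.
  7 (successors {0, 3, 7}): φ is false.
  8 (successors {4, 6, 7}): φ is false.
For instance, at 5:
  At 5: ◇s ∨ □s is true, so ¬(◇s ∨ □s) is false.
    At 5: ◇s is true, □s is false, so ◇s ∨ □s is true.
      At 5: ◇s requires s at some successor in {0, 2, 7}.
        s holds at 0, so ◇s is true at 5.
      At 5: □s requires s at every successor {0, 2, 7}.
        s fails at 2, so □s is false at 5.
Satisfying worlds: {3}

3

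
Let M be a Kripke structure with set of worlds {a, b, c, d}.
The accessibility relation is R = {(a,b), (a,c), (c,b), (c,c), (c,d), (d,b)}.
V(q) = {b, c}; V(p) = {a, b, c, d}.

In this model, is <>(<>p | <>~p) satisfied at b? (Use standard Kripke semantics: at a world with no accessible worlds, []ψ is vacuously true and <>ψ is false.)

No

At b: no accessible worlds, so <>(<>p | <>~p) is false.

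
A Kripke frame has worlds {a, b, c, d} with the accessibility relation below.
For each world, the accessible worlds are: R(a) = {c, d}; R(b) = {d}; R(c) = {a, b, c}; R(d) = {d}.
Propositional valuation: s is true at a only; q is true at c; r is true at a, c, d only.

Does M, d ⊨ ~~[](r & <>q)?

No

At d: ~[](r & <>q) is true, so ~~[](r & <>q) is false.
  At d: [](r & <>q) is false, so ~[](r & <>q) is true.
    At d: [](r & <>q) requires r & <>q at every successor {d}.
      r & <>q fails at d, so [](r & <>q) is false at d.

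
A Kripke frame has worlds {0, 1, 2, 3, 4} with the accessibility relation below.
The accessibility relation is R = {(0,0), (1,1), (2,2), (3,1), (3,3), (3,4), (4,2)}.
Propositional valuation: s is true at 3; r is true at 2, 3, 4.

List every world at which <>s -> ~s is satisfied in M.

Let φ = <>s -> ~s. Evaluate φ at each world:
  0 (successors {0}): φ is true.
  1 (successors {1}): φ is true.
  2 (successors {2}): φ is true.
  3 (successors {1, 3, 4}): φ is false.
  4 (successors {2}): φ is true.
For instance, at 0:
  At 0: <>s is false, ~s is true, so <>s -> ~s is true.
    At 0: <>s requires s at some successor in {0}.
      At 0: s is false.
    So <>s is false at 0.
Satisfying worlds: {0, 1, 2, 4}

0, 1, 2, 4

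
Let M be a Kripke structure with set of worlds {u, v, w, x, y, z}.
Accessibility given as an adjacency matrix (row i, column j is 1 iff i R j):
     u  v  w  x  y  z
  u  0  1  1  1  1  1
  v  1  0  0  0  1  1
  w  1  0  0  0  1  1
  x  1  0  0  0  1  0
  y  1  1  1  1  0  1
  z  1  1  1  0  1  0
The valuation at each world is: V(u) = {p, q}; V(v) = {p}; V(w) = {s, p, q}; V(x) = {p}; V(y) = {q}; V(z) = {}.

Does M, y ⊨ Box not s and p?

At y: Box not s is false, p is false, so Box not s and p is false.
  At y: Box not s requires not s at every successor {u, v, w, x, z}.
    not s fails at w, so Box not s is false at y.

No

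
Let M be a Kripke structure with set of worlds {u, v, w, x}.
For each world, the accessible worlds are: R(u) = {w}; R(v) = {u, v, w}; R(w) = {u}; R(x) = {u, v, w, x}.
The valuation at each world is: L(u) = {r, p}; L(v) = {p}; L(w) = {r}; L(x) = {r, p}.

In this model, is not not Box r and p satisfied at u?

At u: not not Box r is true, p is true, so not not Box r and p is true.
  At u: not Box r is false, so not not Box r is true.
    At u: Box r is true, so not Box r is false.
      At u: Box r requires r at every successor {w}.
        At w: r is true.
      So Box r is true at u.

Yes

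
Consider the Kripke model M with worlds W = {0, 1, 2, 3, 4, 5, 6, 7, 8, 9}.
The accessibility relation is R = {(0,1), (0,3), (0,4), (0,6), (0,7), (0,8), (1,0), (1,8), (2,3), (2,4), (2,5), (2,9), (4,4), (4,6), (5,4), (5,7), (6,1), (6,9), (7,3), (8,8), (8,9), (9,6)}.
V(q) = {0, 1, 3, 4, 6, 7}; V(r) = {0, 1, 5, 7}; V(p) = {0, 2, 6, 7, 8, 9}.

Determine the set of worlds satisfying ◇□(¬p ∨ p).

0, 1, 2, 4, 5, 6, 7, 8, 9

Let φ = ◇□(¬p ∨ p). Evaluate φ at each world:
  0 (successors {1, 3, 4, 6, 7, 8}): φ is true.
  1 (successors {0, 8}): φ is true.
  2 (successors {3, 4, 5, 9}): φ is true.
  3 (successors ∅): φ is false.
  4 (successors {4, 6}): φ is true.
  5 (successors {4, 7}): φ is true.
  6 (successors {1, 9}): φ is true.
  7 (successors {3}): φ is true.
  8 (successors {8, 9}): φ is true.
  9 (successors {6}): φ is true.
For instance, at 2:
  At 2: ◇□(¬p ∨ p) requires □(¬p ∨ p) at some successor in {3, 4, 5, 9}.
    □(¬p ∨ p) holds at 3, so ◇□(¬p ∨ p) is true at 2.
      At 3: no accessible worlds, so □(¬p ∨ p) holds vacuously.
Satisfying worlds: {0, 1, 2, 4, 5, 6, 7, 8, 9}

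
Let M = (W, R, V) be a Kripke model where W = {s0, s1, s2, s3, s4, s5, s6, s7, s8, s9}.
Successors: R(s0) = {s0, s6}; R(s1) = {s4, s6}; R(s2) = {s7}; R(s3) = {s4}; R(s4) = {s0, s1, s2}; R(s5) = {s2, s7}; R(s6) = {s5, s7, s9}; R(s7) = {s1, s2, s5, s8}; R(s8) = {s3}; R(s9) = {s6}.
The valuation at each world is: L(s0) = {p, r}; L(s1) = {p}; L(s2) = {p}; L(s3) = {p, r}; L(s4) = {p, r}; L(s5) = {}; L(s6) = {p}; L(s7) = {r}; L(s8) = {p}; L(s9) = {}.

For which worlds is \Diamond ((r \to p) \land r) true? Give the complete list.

s0, s1, s3, s4, s8

Let φ = \Diamond ((r \to p) \land r). Evaluate φ at each world:
  s0 (successors {s0, s6}): φ is true.
  s1 (successors {s4, s6}): φ is true.
  s2 (successors {s7}): φ is false.
  s3 (successors {s4}): φ is true.
  s4 (successors {s0, s1, s2}): φ is true.
  s5 (successors {s2, s7}): φ is false.
  s6 (successors {s5, s7, s9}): φ is false.
  s7 (successors {s1, s2, s5, s8}): φ is false.
  s8 (successors {s3}): φ is true.
  s9 (successors {s6}): φ is false.
For instance, at s4:
  At s4: \Diamond ((r \to p) \land r) requires (r \to p) \land r at some successor in {s0, s1, s2}.
    (r \to p) \land r holds at s0, so \Diamond ((r \to p) \land r) is true at s4.
Satisfying worlds: {s0, s1, s3, s4, s8}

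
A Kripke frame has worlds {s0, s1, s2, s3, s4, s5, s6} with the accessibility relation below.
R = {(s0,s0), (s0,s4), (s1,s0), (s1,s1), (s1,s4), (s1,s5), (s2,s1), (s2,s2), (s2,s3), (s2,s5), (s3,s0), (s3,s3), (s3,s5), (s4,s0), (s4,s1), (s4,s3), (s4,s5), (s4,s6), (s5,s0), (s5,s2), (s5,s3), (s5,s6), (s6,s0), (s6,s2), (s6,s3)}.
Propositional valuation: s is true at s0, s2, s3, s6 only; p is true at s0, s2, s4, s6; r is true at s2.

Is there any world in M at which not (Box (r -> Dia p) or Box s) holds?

No

Recall that Box ψ holds at a world iff ψ holds at every accessible world, and Dia ψ holds iff ψ holds at some accessible world.
Let φ = not (Box (r -> Dia p) or Box s). Evaluate φ at each world:
  s0 (successors {s0, s4}): φ is false.
  s1 (successors {s0, s1, s4, s5}): φ is false.
  s2 (successors {s1, s2, s3, s5}): φ is false.
  s3 (successors {s0, s3, s5}): φ is false.
  s4 (successors {s0, s1, s3, s5, s6}): φ is false.
  s5 (successors {s0, s2, s3, s6}): φ is false.
  s6 (successors {s0, s2, s3}): φ is false.
For instance, at s3:
  At s3: Box (r -> Dia p) or Box s is true, so not (Box (r -> Dia p) or Box s) is false.
    At s3: Box (r -> Dia p) is true, Box s is false, so Box (r -> Dia p) or Box s is true.
      At s3: Box (r -> Dia p) requires r -> Dia p at every successor {s0, s3, s5}.
        At s0: r -> Dia p is true.
        At s3: r -> Dia p is true.
        At s5: r -> Dia p is true.
      So Box (r -> Dia p) is true at s3.
      At s3: Box s requires s at every successor {s0, s3, s5}.
        s fails at s5, so Box s is false at s3.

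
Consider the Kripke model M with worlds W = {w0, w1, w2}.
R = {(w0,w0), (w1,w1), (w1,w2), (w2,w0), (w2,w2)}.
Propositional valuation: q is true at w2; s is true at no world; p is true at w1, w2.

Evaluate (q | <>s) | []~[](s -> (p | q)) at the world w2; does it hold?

At w2: q | <>s is true, []~[](s -> (p | q)) is false, so (q | <>s) | []~[](s -> (p | q)) is true.
  At w2: q is true, <>s is false, so q | <>s is true.
    At w2: <>s requires s at some successor in {w0, w2}.
      At w0: s is false.
      At w2: s is false.
    So <>s is false at w2.
  At w2: []~[](s -> (p | q)) requires ~[](s -> (p | q)) at every successor {w0, w2}.
    ~[](s -> (p | q)) fails at w0, so []~[](s -> (p | q)) is false at w2.
      At w0: [](s -> (p | q)) is true, so ~[](s -> (p | q)) is false.

Yes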